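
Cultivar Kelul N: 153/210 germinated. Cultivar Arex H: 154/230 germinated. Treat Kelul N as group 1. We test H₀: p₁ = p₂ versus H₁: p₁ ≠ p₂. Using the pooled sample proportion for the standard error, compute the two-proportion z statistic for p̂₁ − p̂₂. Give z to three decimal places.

z = 1.346

p̂₁ = 153/210 ≈ 0.72857, p̂₂ = 154/230 ≈ 0.66957.
Pooled p̂ = (153+154)/(210+230) = 307/440 = 0.69773.
SE = √(0.210904 × 0.00910973) = 0.04383.
z = (0.72857 − 0.66957)/0.04383 = 0.05900/0.04383 = 1.346.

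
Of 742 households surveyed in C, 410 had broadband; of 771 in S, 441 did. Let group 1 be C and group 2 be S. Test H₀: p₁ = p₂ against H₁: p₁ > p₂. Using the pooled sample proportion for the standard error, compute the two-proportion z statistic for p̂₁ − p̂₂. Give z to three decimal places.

p̂₁ = 410/742 ≈ 0.55256, p̂₂ = 441/771 ≈ 0.57198.
Pooled p̂ = (410+441)/(742+771) = 851/1513 = 0.56246.
SE = √(0.246099 × 0.00264473) = 0.02551.
z = (0.55256 − 0.57198)/0.02551 = -0.01942/0.02551 = -0.761.
p-value = P(Z > -0.761) ≈ 0.7768.

z = -0.761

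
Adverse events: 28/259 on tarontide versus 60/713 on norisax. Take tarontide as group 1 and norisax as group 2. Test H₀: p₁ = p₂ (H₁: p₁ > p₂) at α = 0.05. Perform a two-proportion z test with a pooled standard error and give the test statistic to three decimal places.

z = 1.151

p̂₁ = 28/259 ≈ 0.10811, p̂₂ = 60/713 ≈ 0.08415.
Pooled p̂ = (28+60)/(259+713) = 88/972 = 0.09053.
SE = √(0.0823384 × 0.00526353) = 0.02082.
z = (0.10811 − 0.08415)/0.02082 = 0.02396/0.02082 = 1.151.
p-value = P(Z > 1.151) ≈ 0.1249. With α = 0.05, fail to reject H₀.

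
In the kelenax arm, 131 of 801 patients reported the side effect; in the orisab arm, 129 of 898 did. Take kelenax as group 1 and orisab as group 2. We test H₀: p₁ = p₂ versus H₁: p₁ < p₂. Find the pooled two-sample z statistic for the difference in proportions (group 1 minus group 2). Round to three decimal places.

z = 1.137

p̂₁ = 131/801 = 0.16355, p̂₂ = 129/898 = 0.14365.
Pooled p̂ = (131+129)/(801+898) = 260/1699 = 0.15303.
SE = √(p̂(1−p̂)(1/n₁+1/n₂)) = √(0.15303·0.84697·0.00236203) = √(0.000306148) = 0.01750.
z = (0.16355 − 0.14365)/0.01750 = 0.01990/0.01750 = 1.137.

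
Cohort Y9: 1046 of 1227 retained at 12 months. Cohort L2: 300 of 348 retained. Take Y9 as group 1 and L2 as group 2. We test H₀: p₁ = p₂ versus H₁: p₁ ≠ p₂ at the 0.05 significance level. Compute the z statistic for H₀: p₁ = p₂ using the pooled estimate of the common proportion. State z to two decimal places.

z = -0.45

p̂₁ = 1046/1227 = 0.8525, p̂₂ = 300/348 = 0.8621.
Pooled p̂ = (1046+300)/(1227+348) = 1346/1575 = 0.8546.
SE = √(p̂(1−p̂)(1/n₁+1/n₂)) = √(0.8546·0.1454·0.00368856) = √(0.000458328) = 0.0214.
z = (0.8525 − 0.8621)/0.0214 = -0.0096/0.0214 = -0.45.
Two-sided p-value ≈ 2·Φ(−0.448) = 0.6544; since p > α = 0.05, fail to reject H₀.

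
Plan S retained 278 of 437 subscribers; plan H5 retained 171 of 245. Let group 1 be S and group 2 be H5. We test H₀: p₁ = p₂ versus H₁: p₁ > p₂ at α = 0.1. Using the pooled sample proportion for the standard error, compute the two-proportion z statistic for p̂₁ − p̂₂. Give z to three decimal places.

p̂₁ = 278/437 ≈ 0.63616, p̂₂ = 171/245 ≈ 0.69796.
Pooled p̂ = (278+171)/(437+245) = 449/682 = 0.65836.
SE = √(p̂(1−p̂)(1/n₁+1/n₂)) = √(0.65836·0.34164·0.00636996) = √(0.00143275) = 0.03785.
z = (0.63616 − 0.69796)/0.03785 = -0.06180/0.03785 = -1.633.
p-value = P(Z > -1.633) ≈ 0.9487, so at α = 0.1 we fail to reject H₀.

z = -1.633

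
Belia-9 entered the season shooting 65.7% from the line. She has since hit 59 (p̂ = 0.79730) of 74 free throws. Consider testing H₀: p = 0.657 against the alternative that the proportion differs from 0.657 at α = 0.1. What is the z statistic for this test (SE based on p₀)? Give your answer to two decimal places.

z = 2.54

p̂ = 59/74 ≈ 0.7973.
Standard error under H₀: √(0.657×0.343/74) = 0.0552.
z = (0.7973 − 0.657)/0.0552 = 0.1403/0.0552 = 2.54.
p-value = 2·P(Z > 2.542) ≈ 0.0110. With α = 0.1, reject H₀.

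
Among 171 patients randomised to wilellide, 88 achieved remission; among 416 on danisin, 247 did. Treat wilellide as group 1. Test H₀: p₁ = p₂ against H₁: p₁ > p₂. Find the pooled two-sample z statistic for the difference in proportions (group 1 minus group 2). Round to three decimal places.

p̂₁ = 88/171 = 0.51462, p̂₂ = 247/416 = 0.59375.
Pooled p̂ = (88+247)/(171+416) = 335/587 = 0.57070.
SE = √(0.245002 × 0.0082518) = 0.04496.
z = (0.51462 − 0.59375)/0.04496 = -0.07913/0.04496 = -1.760.

z = -1.760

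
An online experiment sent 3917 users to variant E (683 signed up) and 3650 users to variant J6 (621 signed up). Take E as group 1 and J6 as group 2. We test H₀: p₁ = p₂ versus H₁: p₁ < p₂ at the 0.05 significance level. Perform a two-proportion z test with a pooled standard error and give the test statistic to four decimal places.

z = 0.4870

p̂₁ = 683/3917 ≈ 0.1743681, p̂₂ = 621/3650 ≈ 0.1701370.
Pooled p̂ = (683+621)/(3917+3650) = 1304/7567 = 0.1723272.
SE = √(p̂(1−p̂)(1/n₁+1/n₂)) = √(0.1723272·0.8276728·0.00052927) = √(7.54901e-05) = 0.0086885.
z = (0.1743681 − 0.1701370)/0.0086885 = 0.0042311/0.0086885 = 0.4870.
p-value = P(Z < 0.487) ≈ 0.6869, so at α = 0.05 we fail to reject H₀.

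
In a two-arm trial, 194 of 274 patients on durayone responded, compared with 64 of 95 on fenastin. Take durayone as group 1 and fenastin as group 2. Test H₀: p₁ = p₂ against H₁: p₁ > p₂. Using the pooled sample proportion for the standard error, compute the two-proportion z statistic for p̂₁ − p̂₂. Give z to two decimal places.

z = 0.63

p̂₁ = 194/274 ≈ 0.7080, p̂₂ = 64/95 ≈ 0.6737.
Pooled p̂ = (194+64)/(274+95) = 258/369 = 0.6992.
SE = √(0.210325 × 0.014176) = 0.0546.
z = (0.7080 − 0.6737)/0.0546 = 0.0343/0.0546 = 0.63.
p-value = P(Z > 0.629) ≈ 0.2647.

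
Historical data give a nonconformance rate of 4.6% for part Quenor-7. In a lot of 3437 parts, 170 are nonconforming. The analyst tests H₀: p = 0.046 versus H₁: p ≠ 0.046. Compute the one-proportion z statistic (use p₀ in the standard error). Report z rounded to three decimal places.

p̂ = 170/3437 = 0.04946.
Standard error under H₀: √(0.046×0.954/3437) = 0.00357.
z = (0.04946 − 0.046)/0.00357 = 0.00346/0.00357 = 0.969.
p-value = 2·P(Z > 0.969) ≈ 0.3326.

z = 0.969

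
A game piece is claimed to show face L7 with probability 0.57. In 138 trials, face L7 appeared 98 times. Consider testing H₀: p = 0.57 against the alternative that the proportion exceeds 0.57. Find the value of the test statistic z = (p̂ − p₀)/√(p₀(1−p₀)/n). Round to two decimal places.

p̂ = 98/138 = 0.7101.
Under H₀, SE = √(0.57·0.43/138) = √(0.00177609) = 0.0421.
z = (0.7101 − 0.57)/0.0421 = 0.1401/0.0421 = 3.33.

z = 3.33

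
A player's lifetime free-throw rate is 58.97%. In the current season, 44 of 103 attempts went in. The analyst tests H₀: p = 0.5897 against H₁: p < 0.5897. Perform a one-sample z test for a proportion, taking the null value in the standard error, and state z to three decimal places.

p̂ = 44/103 ≈ 0.42718.
SE = √(p₀(1−p₀)/n) = √(0.24195/103) = 0.04847.
z = (0.42718 − 0.5897)/0.04847 = -0.16252/0.04847 = -3.353.
p-value = P(Z < -3.353) ≈ 0.0004.

z = -3.353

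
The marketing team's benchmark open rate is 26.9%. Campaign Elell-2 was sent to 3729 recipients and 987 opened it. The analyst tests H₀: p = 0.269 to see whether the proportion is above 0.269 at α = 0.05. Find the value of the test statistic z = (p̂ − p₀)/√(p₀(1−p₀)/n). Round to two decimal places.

p̂ = 987/3729 ≈ 0.2647.
SE = √(p₀(1−p₀)/n) = √(0.19664/3729) = 0.0073.
z = (0.2647 − 0.269)/0.0073 = -0.0043/0.0073 = -0.59.
p-value = P(Z > -0.595) ≈ 0.7239. With α = 0.05, fail to reject H₀.

z = -0.59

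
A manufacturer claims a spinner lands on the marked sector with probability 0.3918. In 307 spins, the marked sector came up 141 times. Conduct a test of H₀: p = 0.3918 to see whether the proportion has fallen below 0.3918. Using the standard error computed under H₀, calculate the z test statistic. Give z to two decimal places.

z = 2.42

p̂ = 141/307 = 0.4593.
SE = √(p₀(1−p₀)/n) = √(0.23829/307) = 0.0279.
z = (0.4593 − 0.3918)/0.0279 = 0.0675/0.0279 = 2.42.
p-value = P(Z < 2.422) ≈ 0.9923.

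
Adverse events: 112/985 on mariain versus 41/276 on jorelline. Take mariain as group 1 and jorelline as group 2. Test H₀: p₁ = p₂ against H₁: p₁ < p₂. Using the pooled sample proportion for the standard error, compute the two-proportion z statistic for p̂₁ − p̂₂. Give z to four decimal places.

z = -1.5670

p̂₁ = 112/985 = 0.113706, p̂₂ = 41/276 = 0.148551.
Pooled p̂ = (112+41)/(985+276) = 153/1261 = 0.121332.
SE = √(0.106611 × 0.00463842) = 0.022237.
z = (0.113706 − 0.148551)/0.022237 = -0.034845/0.022237 = -1.5670.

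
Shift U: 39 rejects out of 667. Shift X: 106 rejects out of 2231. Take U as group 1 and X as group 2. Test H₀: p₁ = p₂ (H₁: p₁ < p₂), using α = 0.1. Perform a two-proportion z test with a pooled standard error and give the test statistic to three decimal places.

z = 1.139

p̂₁ = 39/667 = 0.05847, p̂₂ = 106/2231 = 0.04751.
Pooled p̂ = (39+106)/(667+2231) = 145/2898 = 0.05003.
SE = √(0.0475311 × 0.00194748) = 0.00962.
z = (0.05847 − 0.04751)/0.00962 = 0.01096/0.00962 = 1.139.
p-value = P(Z < 1.139) ≈ 0.8726, so at α = 0.1 we fail to reject H₀.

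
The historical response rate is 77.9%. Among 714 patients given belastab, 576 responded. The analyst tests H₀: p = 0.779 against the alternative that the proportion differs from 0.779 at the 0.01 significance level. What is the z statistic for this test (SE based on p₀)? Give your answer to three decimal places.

z = 1.785

p̂ = 576/714 ≈ 0.80672.
SE = √(p₀(1−p₀)/n) = √(0.17216/714) = 0.01553.
z = (0.80672 − 0.779)/0.01553 = 0.02772/0.01553 = 1.785.
p-value = 2·P(Z > 1.785) ≈ 0.0742; since p > α = 0.01, fail to reject H₀.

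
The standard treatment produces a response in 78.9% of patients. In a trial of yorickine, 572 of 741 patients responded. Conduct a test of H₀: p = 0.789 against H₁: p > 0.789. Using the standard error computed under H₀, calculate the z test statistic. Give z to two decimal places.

p̂ = 572/741 ≈ 0.7719.
Under H₀, SE = √(0.789·0.211/741) = √(0.000224668) = 0.0150.
z = (0.7719 − 0.789)/0.0150 = -0.0171/0.0150 = -1.14.

z = -1.14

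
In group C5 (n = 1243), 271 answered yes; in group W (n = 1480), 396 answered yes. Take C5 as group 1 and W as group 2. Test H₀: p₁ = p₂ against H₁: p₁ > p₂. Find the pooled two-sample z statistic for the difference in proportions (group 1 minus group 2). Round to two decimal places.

p̂₁ = 271/1243 = 0.21802, p̂₂ = 396/1480 = 0.26757.
Pooled p̂ = (271+396)/(1243+1480) = 667/2723 = 0.24495.
SE = √(0.18495 × 0.00148018) = 0.01655.
z = (0.21802 − 0.26757)/0.01655 = -0.04955/0.01655 = -2.99.
p-value = P(Z > -2.995) ≈ 0.9986.

z = -2.99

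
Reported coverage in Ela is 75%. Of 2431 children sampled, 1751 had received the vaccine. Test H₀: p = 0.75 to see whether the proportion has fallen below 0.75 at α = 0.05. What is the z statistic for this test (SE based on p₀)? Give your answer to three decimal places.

p̂ = 1751/2431 ≈ 0.720280.
Under H₀, SE = √(0.75·0.25/2431) = √(7.71288e-05) = 0.008782.
z = (0.720280 − 0.75)/0.008782 = -0.029720/0.008782 = -3.384.
p-value = P(Z < -3.384) ≈ 0.0004. With α = 0.05, reject H₀.

z = -3.384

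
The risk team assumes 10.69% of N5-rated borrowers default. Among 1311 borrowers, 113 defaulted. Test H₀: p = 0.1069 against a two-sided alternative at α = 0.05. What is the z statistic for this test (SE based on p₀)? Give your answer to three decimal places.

p̂ = 113/1311 ≈ 0.086194.
SE = √(p₀(1−p₀)/n) = √(0.095472/1311) = 0.008534.
z = (0.086194 − 0.1069)/0.008534 = -0.020706/0.008534 = -2.426.
p-value = 2·P(Z > 2.426) ≈ 0.0152, so at α = 0.05 we reject H₀.

z = -2.426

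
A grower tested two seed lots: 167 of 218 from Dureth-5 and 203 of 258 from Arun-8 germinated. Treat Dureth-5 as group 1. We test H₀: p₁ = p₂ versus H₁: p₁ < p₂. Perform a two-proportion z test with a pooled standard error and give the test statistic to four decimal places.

z = -0.5426

p̂₁ = 167/218 ≈ 0.766055, p̂₂ = 203/258 ≈ 0.786822.
Pooled p̂ = (167+203)/(218+258) = 370/476 = 0.777311.
SE = √(0.173099 × 0.00846312) = 0.038275.
z = (0.766055 − 0.786822)/0.038275 = -0.020767/0.038275 = -0.5426.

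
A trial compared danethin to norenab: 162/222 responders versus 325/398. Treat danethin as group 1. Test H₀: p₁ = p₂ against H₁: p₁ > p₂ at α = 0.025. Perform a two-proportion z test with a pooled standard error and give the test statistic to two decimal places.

p̂₁ = 162/222 ≈ 0.7297, p̂₂ = 325/398 ≈ 0.8166.
Pooled p̂ = (162+325)/(222+398) = 487/620 = 0.7855.
SE = √(0.168499 × 0.00701707) = 0.0344.
z = (0.7297 − 0.8166)/0.0344 = -0.0869/0.0344 = -2.53.
p-value = P(Z > -2.526) ≈ 0.9942, so at α = 0.025 we fail to reject H₀.

z = -2.53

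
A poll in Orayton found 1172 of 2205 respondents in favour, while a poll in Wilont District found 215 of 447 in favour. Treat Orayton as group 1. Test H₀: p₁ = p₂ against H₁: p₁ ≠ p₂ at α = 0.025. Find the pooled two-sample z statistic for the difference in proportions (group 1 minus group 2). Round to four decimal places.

p̂₁ = 1172/2205 = 0.5315193, p̂₂ = 215/447 = 0.4809843.
Pooled p̂ = (1172+215)/(2205+447) = 1387/2652 = 0.5230015.
SE = √(p̂(1−p̂)(1/n₁+1/n₂)) = √(0.5230015·0.4769985·0.00269065) = √(0.000671239) = 0.0259083.
z = (0.5315193 − 0.4809843)/0.0259083 = 0.0505350/0.0259083 = 1.9505.
p-value = 2·P(Z > 1.951) ≈ 0.0511, so at α = 0.025 we fail to reject H₀.

z = 1.9505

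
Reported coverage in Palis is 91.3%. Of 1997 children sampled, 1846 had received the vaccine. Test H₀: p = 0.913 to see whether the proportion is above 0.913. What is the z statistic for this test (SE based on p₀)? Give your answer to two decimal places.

p̂ = 1846/1997 ≈ 0.9244.
Under H₀, SE = √(0.913·0.087/1997) = √(3.97752e-05) = 0.0063.
z = (0.9244 − 0.913)/0.0063 = 0.0114/0.0063 = 1.81.

z = 1.81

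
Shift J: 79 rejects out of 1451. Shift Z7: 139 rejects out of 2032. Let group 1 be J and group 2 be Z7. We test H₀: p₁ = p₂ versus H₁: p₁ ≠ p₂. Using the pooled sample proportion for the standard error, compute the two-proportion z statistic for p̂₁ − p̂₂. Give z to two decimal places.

p̂₁ = 79/1451 ≈ 0.05445, p̂₂ = 139/2032 ≈ 0.06841.
Pooled p̂ = (79+139)/(1451+2032) = 218/3483 = 0.06259.
SE = √(p̂(1−p̂)(1/n₁+1/n₂)) = √(0.06259·0.93741·0.00118131) = √(6.93099e-05) = 0.00833.
z = (0.05445 − 0.06841)/0.00833 = -0.01396/0.00833 = -1.68.
p-value = 2·P(Z > 1.677) ≈ 0.0936.

z = -1.68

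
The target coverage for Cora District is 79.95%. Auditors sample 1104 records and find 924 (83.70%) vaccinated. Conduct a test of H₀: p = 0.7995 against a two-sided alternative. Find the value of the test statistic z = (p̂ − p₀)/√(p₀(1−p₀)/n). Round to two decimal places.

p̂ = 924/1104 ≈ 0.83696.
Standard error under H₀: √(0.7995×0.2005/1104) = 0.01205.
z = (0.83696 − 0.7995)/0.01205 = 0.03746/0.01205 = 3.11.

z = 3.11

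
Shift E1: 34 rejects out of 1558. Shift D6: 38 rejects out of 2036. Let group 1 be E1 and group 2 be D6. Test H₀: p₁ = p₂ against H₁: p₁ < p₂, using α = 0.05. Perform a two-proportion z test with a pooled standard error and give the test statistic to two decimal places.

p̂₁ = 34/1558 ≈ 0.02182, p̂₂ = 38/2036 ≈ 0.01866.
Pooled p̂ = (34+38)/(1558+2036) = 72/3594 = 0.02003.
SE = √(p̂(1−p̂)(1/n₁+1/n₂)) = √(0.02003·0.97997·0.00113301) = √(2.22433e-05) = 0.00472.
z = (0.02182 − 0.01866)/0.00472 = 0.00316/0.00472 = 0.67.
p-value = P(Z < 0.670) ≈ 0.7485, so at α = 0.05 we fail to reject H₀.

z = 0.67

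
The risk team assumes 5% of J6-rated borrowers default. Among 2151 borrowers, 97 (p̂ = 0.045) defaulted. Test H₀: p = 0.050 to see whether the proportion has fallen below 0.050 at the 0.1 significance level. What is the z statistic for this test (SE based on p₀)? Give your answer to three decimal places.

p̂ = 97/2151 = 0.045095.
Standard error under H₀: √(0.05×0.95/2151) = 0.004699.
z = (0.045095 − 0.05)/0.004699 = -0.004905/0.004699 = -1.044.
p-value = P(Z < -1.044) ≈ 0.1483; since p > α = 0.1, fail to reject H₀.

z = -1.044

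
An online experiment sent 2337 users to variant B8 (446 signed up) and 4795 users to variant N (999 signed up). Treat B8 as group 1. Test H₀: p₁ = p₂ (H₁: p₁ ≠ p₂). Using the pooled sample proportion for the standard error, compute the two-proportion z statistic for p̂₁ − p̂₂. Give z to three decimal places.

z = -1.726

p̂₁ = 446/2337 = 0.19084, p̂₂ = 999/4795 = 0.20834.
Pooled p̂ = (446+999)/(2337+4795) = 1445/7132 = 0.20261.
SE = √(p̂(1−p̂)(1/n₁+1/n₂)) = √(0.20261·0.79739·0.00063645) = √(0.000102824) = 0.01014.
z = (0.19084 − 0.20834)/0.01014 = -0.01750/0.01014 = -1.726.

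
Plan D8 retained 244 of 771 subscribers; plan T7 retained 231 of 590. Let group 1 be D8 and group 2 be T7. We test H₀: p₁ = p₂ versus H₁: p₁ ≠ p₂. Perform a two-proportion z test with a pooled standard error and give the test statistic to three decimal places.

p̂₁ = 244/771 ≈ 0.31647, p̂₂ = 231/590 ≈ 0.39153.
Pooled p̂ = (244+231)/(771+590) = 475/1361 = 0.34901.
SE = √(0.227201 × 0.00299193) = 0.02607.
z = (0.31647 − 0.39153)/0.02607 = -0.07506/0.02607 = -2.879.
p-value = 2·P(Z > 2.879) ≈ 0.0040.

z = -2.879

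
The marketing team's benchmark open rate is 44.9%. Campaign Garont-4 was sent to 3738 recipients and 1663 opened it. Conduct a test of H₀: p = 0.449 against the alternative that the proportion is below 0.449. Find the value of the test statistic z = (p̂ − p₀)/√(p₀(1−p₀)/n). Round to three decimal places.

z = -0.505

p̂ = 1663/3738 ≈ 0.44489.
Under H₀, SE = √(0.449·0.551/3738) = √(6.61849e-05) = 0.00814.
z = (0.44489 − 0.449)/0.00814 = -0.00411/0.00814 = -0.505.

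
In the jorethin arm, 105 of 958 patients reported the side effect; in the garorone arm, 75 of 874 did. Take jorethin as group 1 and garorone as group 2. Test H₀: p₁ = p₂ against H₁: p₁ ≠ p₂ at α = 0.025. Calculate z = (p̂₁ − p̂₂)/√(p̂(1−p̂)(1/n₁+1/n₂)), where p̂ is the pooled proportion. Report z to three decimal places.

z = 1.709

p̂₁ = 105/958 = 0.10960, p̂₂ = 75/874 = 0.08581.
Pooled p̂ = (105+75)/(958+874) = 180/1832 = 0.09825.
SE = √(p̂(1−p̂)(1/n₁+1/n₂)) = √(0.09825·0.90175·0.00218801) = √(0.000193856) = 0.01392.
z = (0.10960 − 0.08581)/0.01392 = 0.02379/0.01392 = 1.709.
Two-sided p-value ≈ 2·Φ(−1.709) = 0.0875, so at α = 0.025 we fail to reject H₀.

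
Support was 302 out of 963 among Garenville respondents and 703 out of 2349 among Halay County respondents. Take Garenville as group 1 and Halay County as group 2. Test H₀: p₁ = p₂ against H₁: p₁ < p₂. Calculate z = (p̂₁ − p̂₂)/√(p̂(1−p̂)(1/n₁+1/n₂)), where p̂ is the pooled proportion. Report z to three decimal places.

p̂₁ = 302/963 ≈ 0.31360, p̂₂ = 703/2349 ≈ 0.29928.
Pooled p̂ = (302+703)/(963+2349) = 1005/3312 = 0.30344.
SE = √(p̂(1−p̂)(1/n₁+1/n₂)) = √(0.30344·0.69656·0.00146413) = √(0.000309467) = 0.01759.
z = (0.31360 − 0.29928)/0.01759 = 0.01432/0.01759 = 0.814.
p-value = P(Z < 0.814) ≈ 0.7923.

z = 0.814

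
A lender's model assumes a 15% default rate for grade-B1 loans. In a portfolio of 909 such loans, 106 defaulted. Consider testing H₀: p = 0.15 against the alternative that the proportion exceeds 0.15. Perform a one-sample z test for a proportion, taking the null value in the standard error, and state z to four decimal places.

p̂ = 106/909 = 0.116612.
Standard error under H₀: √(0.15×0.85/909) = 0.011843.
z = (0.116612 − 0.15)/0.011843 = -0.033388/0.011843 = -2.8192.
p-value = P(Z > -2.819) ≈ 0.9976.

z = -2.8192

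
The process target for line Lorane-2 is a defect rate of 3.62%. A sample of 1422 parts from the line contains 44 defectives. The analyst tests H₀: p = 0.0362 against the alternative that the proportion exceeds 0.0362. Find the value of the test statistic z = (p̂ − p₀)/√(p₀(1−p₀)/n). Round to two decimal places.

p̂ = 44/1422 ≈ 0.0309.
Standard error under H₀: √(0.0362×0.9638/1422) = 0.0050.
z = (0.0309 − 0.0362)/0.0050 = -0.0053/0.0050 = -1.06.

z = -1.06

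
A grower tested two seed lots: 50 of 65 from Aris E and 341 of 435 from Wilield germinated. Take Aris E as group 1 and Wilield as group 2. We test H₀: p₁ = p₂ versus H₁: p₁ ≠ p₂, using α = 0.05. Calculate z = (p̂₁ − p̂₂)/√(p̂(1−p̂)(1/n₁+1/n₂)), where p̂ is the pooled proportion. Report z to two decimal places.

z = -0.27

p̂₁ = 50/65 = 0.7692, p̂₂ = 341/435 = 0.7839.
Pooled p̂ = (50+341)/(65+435) = 391/500 = 0.7820.
SE = √(p̂(1−p̂)(1/n₁+1/n₂)) = √(0.7820·0.2180·0.0176835) = √(0.00301461) = 0.0549.
z = (0.7692 − 0.7839)/0.0549 = -0.0147/0.0549 = -0.27.
Two-sided p-value ≈ 2·Φ(−0.267) = 0.7892, so at α = 0.05 we fail to reject H₀.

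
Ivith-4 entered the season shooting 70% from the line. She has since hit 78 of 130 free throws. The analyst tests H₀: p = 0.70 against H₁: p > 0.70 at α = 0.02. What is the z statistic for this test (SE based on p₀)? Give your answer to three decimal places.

z = -2.488

p̂ = 78/130 ≈ 0.60000.
Standard error under H₀: √(0.7×0.3/130) = 0.04019.
z = (0.60000 − 0.7)/0.04019 = -0.10000/0.04019 = -2.488.
p-value = P(Z > -2.488) ≈ 0.9936; since p > α = 0.02, fail to reject H₀.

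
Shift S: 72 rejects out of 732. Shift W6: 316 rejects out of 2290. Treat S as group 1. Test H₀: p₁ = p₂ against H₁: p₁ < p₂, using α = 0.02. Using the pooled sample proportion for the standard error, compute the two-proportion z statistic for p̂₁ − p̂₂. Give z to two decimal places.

z = -2.79

p̂₁ = 72/732 = 0.0984, p̂₂ = 316/2290 = 0.1380.
Pooled p̂ = (72+316)/(732+2290) = 388/3022 = 0.1284.
SE = √(p̂(1−p̂)(1/n₁+1/n₂)) = √(0.1284·0.8716·0.0018028) = √(0.000201747) = 0.0142.
z = (0.0984 − 0.1380)/0.0142 = -0.0396/0.0142 = -2.79.
p-value = P(Z < -2.790) ≈ 0.0026. With α = 0.02, reject H₀.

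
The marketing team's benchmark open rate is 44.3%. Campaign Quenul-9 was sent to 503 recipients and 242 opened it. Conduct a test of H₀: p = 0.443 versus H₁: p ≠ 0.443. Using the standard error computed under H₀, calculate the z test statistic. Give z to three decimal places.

p̂ = 242/503 = 0.48111.
Under H₀, SE = √(0.443·0.557/503) = √(0.000490559) = 0.02215.
z = (0.48111 − 0.443)/0.02215 = 0.03811/0.02215 = 1.721.
p-value = 2·P(Z > 1.721) ≈ 0.0853.

z = 1.721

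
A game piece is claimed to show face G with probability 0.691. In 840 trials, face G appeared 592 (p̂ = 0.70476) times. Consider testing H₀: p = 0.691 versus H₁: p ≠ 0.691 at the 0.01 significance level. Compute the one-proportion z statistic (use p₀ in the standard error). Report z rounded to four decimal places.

z = 0.8632

p̂ = 592/840 ≈ 0.704762.
SE = √(p₀(1−p₀)/n) = √(0.21352/840) = 0.015943.
z = (0.704762 − 0.691)/0.015943 = 0.013762/0.015943 = 0.8632.
p-value = 2·P(Z > 0.863) ≈ 0.3880; since p > α = 0.01, fail to reject H₀.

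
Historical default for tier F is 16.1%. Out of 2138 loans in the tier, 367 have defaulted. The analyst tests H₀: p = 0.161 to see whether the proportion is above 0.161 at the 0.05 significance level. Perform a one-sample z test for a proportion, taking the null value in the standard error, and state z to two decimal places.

z = 1.34

p̂ = 367/2138 ≈ 0.17166.
Under H₀, SE = √(0.161·0.839/2138) = √(6.31801e-05) = 0.00795.
z = (0.17166 − 0.161)/0.00795 = 0.01066/0.00795 = 1.34.
p-value = P(Z > 1.341) ≈ 0.0900. With α = 0.05, fail to reject H₀.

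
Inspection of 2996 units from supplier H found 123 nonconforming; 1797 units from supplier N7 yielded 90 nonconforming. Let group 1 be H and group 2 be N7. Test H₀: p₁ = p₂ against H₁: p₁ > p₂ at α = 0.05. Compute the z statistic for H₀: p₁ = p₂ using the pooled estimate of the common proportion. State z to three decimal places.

z = -1.468

p̂₁ = 123/2996 ≈ 0.04105, p̂₂ = 90/1797 ≈ 0.05008.
Pooled p̂ = (123+90)/(2996+1797) = 213/4793 = 0.04444.
SE = √(p̂(1−p̂)(1/n₁+1/n₂)) = √(0.04444·0.95556·0.000890261) = √(3.78049e-05) = 0.00615.
z = (0.04105 − 0.05008)/0.00615 = -0.00903/0.00615 = -1.468.
p-value = P(Z > -1.468) ≈ 0.9290. With α = 0.05, fail to reject H₀.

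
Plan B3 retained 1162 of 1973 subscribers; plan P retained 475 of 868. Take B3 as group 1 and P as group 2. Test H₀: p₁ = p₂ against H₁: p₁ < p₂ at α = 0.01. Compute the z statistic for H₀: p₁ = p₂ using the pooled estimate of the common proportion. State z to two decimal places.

z = 2.07

p̂₁ = 1162/1973 ≈ 0.58895, p̂₂ = 475/868 ≈ 0.54724.
Pooled p̂ = (1162+475)/(1973+868) = 1637/2841 = 0.57621.
SE = √(p̂(1−p̂)(1/n₁+1/n₂)) = √(0.57621·0.42379·0.00165892) = √(0.000405095) = 0.02013.
z = (0.58895 − 0.54724)/0.02013 = 0.04171/0.02013 = 2.07.
p-value = P(Z < 2.073) ≈ 0.9809; since p > α = 0.01, fail to reject H₀.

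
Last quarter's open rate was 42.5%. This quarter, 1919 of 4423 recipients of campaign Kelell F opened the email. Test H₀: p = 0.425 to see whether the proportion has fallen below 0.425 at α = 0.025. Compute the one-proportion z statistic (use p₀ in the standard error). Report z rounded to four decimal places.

z = 1.1931

p̂ = 1919/4423 ≈ 0.433868.
SE = √(p₀(1−p₀)/n) = √(0.24437/4423) = 0.007433.
z = (0.433868 − 0.425)/0.007433 = 0.008868/0.007433 = 1.1931.
p-value = P(Z < 1.193) ≈ 0.8836, so at α = 0.025 we fail to reject H₀.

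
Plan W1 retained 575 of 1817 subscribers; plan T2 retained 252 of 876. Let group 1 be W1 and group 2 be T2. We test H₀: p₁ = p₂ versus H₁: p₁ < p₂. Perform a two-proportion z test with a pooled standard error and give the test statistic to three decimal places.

p̂₁ = 575/1817 = 0.316456, p̂₂ = 252/876 = 0.287671.
Pooled p̂ = (575+252)/(1817+876) = 827/2693 = 0.307092.
SE = √(0.212787 × 0.00169191) = 0.018974.
z = (0.316456 − 0.287671)/0.018974 = 0.028785/0.018974 = 1.517.
p-value = P(Z < 1.517) ≈ 0.9354.

z = 1.517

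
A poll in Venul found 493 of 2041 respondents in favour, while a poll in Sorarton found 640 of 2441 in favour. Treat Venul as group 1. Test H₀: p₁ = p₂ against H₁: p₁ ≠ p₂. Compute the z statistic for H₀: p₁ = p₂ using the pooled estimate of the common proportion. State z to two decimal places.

p̂₁ = 493/2041 = 0.24155, p̂₂ = 640/2441 = 0.26219.
Pooled p̂ = (493+640)/(2041+2441) = 1133/4482 = 0.25279.
SE = √(p̂(1−p̂)(1/n₁+1/n₂)) = √(0.25279·0.74721·0.000899624) = √(0.000169927) = 0.01304.
z = (0.24155 − 0.26219)/0.01304 = -0.02064/0.01304 = -1.58.

z = -1.58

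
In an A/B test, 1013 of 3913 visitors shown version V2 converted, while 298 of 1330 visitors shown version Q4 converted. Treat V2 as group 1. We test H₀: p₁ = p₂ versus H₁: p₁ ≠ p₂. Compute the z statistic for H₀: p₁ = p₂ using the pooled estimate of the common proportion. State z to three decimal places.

p̂₁ = 1013/3913 = 0.258881, p̂₂ = 298/1330 = 0.224060.
Pooled p̂ = (1013+298)/(3913+1330) = 1311/5243 = 0.250048.
SE = √(0.187524 × 0.00100744) = 0.013745.
z = (0.258881 − 0.224060)/0.013745 = 0.034821/0.013745 = 2.533.
p-value = 2·P(Z > 2.533) ≈ 0.0113.

z = 2.533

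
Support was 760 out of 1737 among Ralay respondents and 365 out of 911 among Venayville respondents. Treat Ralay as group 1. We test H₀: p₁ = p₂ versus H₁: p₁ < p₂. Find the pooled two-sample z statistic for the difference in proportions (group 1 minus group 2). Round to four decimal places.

p̂₁ = 760/1737 = 0.437536, p̂₂ = 365/911 = 0.400659.
Pooled p̂ = (760+365)/(1737+911) = 1125/2648 = 0.424849.
SE = √(p̂(1−p̂)(1/n₁+1/n₂)) = √(0.424849·0.575151·0.0016734) = √(0.000408899) = 0.020221.
z = (0.437536 − 0.400659)/0.020221 = 0.036877/0.020221 = 1.8237.
p-value = P(Z < 1.824) ≈ 0.9659.

z = 1.8237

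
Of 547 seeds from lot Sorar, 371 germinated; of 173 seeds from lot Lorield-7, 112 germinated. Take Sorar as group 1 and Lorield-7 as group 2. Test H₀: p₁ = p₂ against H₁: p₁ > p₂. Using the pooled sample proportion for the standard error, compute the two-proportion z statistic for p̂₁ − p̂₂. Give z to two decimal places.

z = 0.75

p̂₁ = 371/547 = 0.6782, p̂₂ = 112/173 = 0.6474.
Pooled p̂ = (371+112)/(547+173) = 483/720 = 0.6708.
SE = √(p̂(1−p̂)(1/n₁+1/n₂)) = √(0.6708·0.3292·0.0076085) = √(0.00168008) = 0.0410.
z = (0.6782 − 0.6474)/0.0410 = 0.0308/0.0410 = 0.75.
p-value = P(Z > 0.753) ≈ 0.2259.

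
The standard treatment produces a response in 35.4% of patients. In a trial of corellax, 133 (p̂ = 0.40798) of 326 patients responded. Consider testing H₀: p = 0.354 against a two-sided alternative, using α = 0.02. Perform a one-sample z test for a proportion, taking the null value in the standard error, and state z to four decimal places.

p̂ = 133/326 ≈ 0.407975.
SE = √(p₀(1−p₀)/n) = √(0.22868/326) = 0.026486.
z = (0.407975 − 0.354)/0.026486 = 0.053975/0.026486 = 2.0379.
p-value = 2·P(Z > 2.038) ≈ 0.0416. With α = 0.02, fail to reject H₀.

z = 2.0379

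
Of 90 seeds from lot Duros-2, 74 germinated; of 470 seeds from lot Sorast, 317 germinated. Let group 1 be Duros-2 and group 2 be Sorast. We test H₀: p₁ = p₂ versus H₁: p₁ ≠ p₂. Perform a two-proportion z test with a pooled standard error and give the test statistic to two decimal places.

z = 2.80

p̂₁ = 74/90 = 0.8222, p̂₂ = 317/470 = 0.6745.
Pooled p̂ = (74+317)/(90+470) = 391/560 = 0.6982.
SE = √(0.210711 × 0.0132388) = 0.0528.
z = (0.8222 − 0.6745)/0.0528 = 0.1477/0.0528 = 2.80.
p-value = 2·P(Z > 2.798) ≈ 0.0051.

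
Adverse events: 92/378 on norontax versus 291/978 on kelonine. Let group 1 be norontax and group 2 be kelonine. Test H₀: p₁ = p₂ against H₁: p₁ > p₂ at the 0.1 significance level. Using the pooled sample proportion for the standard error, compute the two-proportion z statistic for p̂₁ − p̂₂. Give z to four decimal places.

p̂₁ = 92/378 = 0.243386, p̂₂ = 291/978 = 0.297546.
Pooled p̂ = (92+291)/(378+978) = 383/1356 = 0.282448.
SE = √(0.202671 × 0.003668) = 0.027265.
z = (0.243386 − 0.297546)/0.027265 = -0.054160/0.027265 = -1.9864.
p-value = P(Z > -1.986) ≈ 0.9765; since p > α = 0.1, fail to reject H₀.

z = -1.9864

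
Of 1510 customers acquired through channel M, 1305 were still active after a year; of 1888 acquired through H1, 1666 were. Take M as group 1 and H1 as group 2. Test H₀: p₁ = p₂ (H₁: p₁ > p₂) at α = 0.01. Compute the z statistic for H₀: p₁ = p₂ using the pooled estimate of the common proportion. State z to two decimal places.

p̂₁ = 1305/1510 = 0.86424, p̂₂ = 1666/1888 = 0.88242.
Pooled p̂ = (1305+1666)/(1510+1888) = 2971/3398 = 0.87434.
SE = √(p̂(1−p̂)(1/n₁+1/n₂)) = √(0.87434·0.12566·0.00119191) = √(0.000130957) = 0.01144.
z = (0.86424 − 0.88242)/0.01144 = -0.01818/0.01144 = -1.59.
p-value = P(Z > -1.588) ≈ 0.9439. With α = 0.01, fail to reject H₀.

z = -1.59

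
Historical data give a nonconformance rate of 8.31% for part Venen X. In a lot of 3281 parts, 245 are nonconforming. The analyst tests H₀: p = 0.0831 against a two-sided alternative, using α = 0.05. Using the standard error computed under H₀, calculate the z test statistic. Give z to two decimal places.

p̂ = 245/3281 = 0.0747.
SE = √(p₀(1−p₀)/n) = √(0.076194/3281) = 0.0048.
z = (0.0747 − 0.0831)/0.0048 = -0.0084/0.0048 = -1.75.
Two-sided p-value ≈ 2·Φ(−1.749) = 0.0803, so at α = 0.05 we fail to reject H₀.

z = -1.75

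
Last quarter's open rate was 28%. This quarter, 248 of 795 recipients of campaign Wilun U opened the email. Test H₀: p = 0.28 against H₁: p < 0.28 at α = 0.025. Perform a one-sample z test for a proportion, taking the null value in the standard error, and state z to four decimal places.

z = 2.0063

p̂ = 248/795 ≈ 0.3119497.
Under H₀, SE = √(0.28·0.72/795) = √(0.000253585) = 0.0159243.
z = (0.3119497 − 0.28)/0.0159243 = 0.0319497/0.0159243 = 2.0063.
p-value = P(Z < 2.006) ≈ 0.9776. With α = 0.025, fail to reject H₀.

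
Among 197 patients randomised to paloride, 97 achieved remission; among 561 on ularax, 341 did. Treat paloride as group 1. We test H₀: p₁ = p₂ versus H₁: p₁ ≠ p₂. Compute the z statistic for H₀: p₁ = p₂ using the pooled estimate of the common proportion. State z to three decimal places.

p̂₁ = 97/197 = 0.49239, p̂₂ = 341/561 = 0.60784.
Pooled p̂ = (97+341)/(197+561) = 438/758 = 0.57784.
SE = √(0.243941 × 0.00685867) = 0.04090.
z = (0.49239 − 0.60784)/0.04090 = -0.11545/0.04090 = -2.823.
p-value = 2·P(Z > 2.823) ≈ 0.0048.

z = -2.823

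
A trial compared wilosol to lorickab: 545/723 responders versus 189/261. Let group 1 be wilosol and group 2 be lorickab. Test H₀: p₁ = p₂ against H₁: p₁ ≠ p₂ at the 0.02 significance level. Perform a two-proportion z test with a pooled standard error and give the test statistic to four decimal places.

p̂₁ = 545/723 ≈ 0.753804, p̂₂ = 189/261 ≈ 0.724138.
Pooled p̂ = (545+189)/(723+261) = 734/984 = 0.745935.
SE = √(0.189516 × 0.00521454) = 0.031436.
z = (0.753804 − 0.724138)/0.031436 = 0.029666/0.031436 = 0.9437.
Two-sided p-value ≈ 2·Φ(−0.944) = 0.3453, so at α = 0.02 we fail to reject H₀.

z = 0.9437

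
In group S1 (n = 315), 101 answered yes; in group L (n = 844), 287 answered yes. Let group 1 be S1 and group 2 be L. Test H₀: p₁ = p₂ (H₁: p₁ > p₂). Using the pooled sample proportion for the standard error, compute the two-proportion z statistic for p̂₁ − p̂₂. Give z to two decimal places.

p̂₁ = 101/315 ≈ 0.3206, p̂₂ = 287/844 ≈ 0.3400.
Pooled p̂ = (101+287)/(315+844) = 388/1159 = 0.3348.
SE = √(p̂(1−p̂)(1/n₁+1/n₂)) = √(0.3348·0.6652·0.00435944) = √(0.000970844) = 0.0312.
z = (0.3206 − 0.3400)/0.0312 = -0.0194/0.0312 = -0.62.
p-value = P(Z > -0.623) ≈ 0.7334.

z = -0.62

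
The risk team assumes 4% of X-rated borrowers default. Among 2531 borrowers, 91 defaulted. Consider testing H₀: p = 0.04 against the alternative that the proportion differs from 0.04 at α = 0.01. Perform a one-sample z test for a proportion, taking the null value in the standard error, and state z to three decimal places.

p̂ = 91/2531 ≈ 0.035954.
SE = √(p₀(1−p₀)/n) = √(0.0384/2531) = 0.003895.
z = (0.035954 − 0.04)/0.003895 = -0.004046/0.003895 = -1.039.
Two-sided p-value ≈ 2·Φ(−1.039) = 0.2989, so at α = 0.01 we fail to reject H₀.

z = -1.039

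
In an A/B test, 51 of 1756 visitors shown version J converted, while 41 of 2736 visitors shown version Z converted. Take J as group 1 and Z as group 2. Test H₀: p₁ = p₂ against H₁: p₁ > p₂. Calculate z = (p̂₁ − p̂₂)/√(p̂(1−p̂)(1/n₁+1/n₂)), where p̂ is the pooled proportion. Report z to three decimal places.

p̂₁ = 51/1756 ≈ 0.029043, p̂₂ = 41/2736 ≈ 0.014985.
Pooled p̂ = (51+41)/(1756+2736) = 92/4492 = 0.020481.
SE = √(p̂(1−p̂)(1/n₁+1/n₂)) = √(0.020481·0.979519·0.000934973) = √(1.87569e-05) = 0.004331.
z = (0.029043 − 0.014985)/0.004331 = 0.014058/0.004331 = 3.246.
p-value = P(Z > 3.246) ≈ 0.0006.

z = 3.246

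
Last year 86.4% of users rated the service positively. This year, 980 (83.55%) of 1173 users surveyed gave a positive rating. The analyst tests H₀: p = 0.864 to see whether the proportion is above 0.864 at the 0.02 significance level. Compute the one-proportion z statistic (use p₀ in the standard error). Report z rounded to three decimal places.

p̂ = 980/1173 = 0.83546.
SE = √(p₀(1−p₀)/n) = √(0.1175/1173) = 0.01001.
z = (0.83546 − 0.864)/0.01001 = -0.02854/0.01001 = -2.851.
p-value = P(Z > -2.851) ≈ 0.9978, so at α = 0.02 we fail to reject H₀.

z = -2.851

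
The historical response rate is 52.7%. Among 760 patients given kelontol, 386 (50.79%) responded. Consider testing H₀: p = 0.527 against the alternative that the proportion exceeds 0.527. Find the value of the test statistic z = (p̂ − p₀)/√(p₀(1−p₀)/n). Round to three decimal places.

z = -1.055

p̂ = 386/760 = 0.50789.
Under H₀, SE = √(0.527·0.473/760) = √(0.000327988) = 0.01811.
z = (0.50789 − 0.527)/0.01811 = -0.01911/0.01811 = -1.055.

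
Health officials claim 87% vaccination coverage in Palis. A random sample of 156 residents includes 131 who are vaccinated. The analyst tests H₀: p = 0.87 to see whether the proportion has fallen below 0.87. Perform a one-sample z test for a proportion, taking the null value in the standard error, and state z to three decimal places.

z = -1.124

p̂ = 131/156 = 0.83974.
Standard error under H₀: √(0.87×0.13/156) = 0.02693.
z = (0.83974 − 0.87)/0.02693 = -0.03026/0.02693 = -1.124.
p-value = P(Z < -1.124) ≈ 0.1306.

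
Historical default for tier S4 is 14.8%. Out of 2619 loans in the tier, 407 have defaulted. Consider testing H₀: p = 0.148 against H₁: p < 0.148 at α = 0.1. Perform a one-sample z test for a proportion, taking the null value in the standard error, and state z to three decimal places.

p̂ = 407/2619 ≈ 0.155403.
Standard error under H₀: √(0.148×0.852/2619) = 0.006939.
z = (0.155403 − 0.148)/0.006939 = 0.007403/0.006939 = 1.067.
p-value = P(Z < 1.067) ≈ 0.8570, so at α = 0.1 we fail to reject H₀.

z = 1.067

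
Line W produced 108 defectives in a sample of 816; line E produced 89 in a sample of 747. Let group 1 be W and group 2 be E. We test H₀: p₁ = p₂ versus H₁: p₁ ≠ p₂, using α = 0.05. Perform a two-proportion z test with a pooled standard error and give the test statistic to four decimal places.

z = 0.7860

p̂₁ = 108/816 ≈ 0.132353, p̂₂ = 89/747 ≈ 0.119143.
Pooled p̂ = (108+89)/(816+747) = 197/1563 = 0.126040.
SE = √(p̂(1−p̂)(1/n₁+1/n₂)) = √(0.126040·0.873960·0.00256418) = √(0.000282454) = 0.016806.
z = (0.132353 − 0.119143)/0.016806 = 0.013210/0.016806 = 0.7860.
Two-sided p-value ≈ 2·Φ(−0.786) = 0.4319, so at α = 0.05 we fail to reject H₀.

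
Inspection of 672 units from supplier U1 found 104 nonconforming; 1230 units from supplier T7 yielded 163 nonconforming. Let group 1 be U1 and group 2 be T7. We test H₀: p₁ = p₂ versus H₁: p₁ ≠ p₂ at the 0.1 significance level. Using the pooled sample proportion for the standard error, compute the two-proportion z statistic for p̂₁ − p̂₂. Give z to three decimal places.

p̂₁ = 104/672 = 0.15476, p̂₂ = 163/1230 = 0.13252.
Pooled p̂ = (104+163)/(672+1230) = 267/1902 = 0.14038.
SE = √(0.120672 × 0.0023011) = 0.01666.
z = (0.15476 − 0.13252)/0.01666 = 0.02224/0.01666 = 1.335.
Two-sided p-value ≈ 2·Φ(−1.335) = 0.1820. With α = 0.1, fail to reject H₀.

z = 1.335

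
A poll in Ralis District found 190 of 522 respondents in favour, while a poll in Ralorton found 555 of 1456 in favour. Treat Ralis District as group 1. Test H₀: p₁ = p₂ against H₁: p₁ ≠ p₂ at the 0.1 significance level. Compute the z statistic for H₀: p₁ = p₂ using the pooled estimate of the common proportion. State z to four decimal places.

z = -0.6957

p̂₁ = 190/522 ≈ 0.363985, p̂₂ = 555/1456 ≈ 0.381181.
Pooled p̂ = (190+555)/(522+1456) = 745/1978 = 0.376643.
SE = √(0.234783 × 0.00260252) = 0.024719.
z = (0.363985 − 0.381181)/0.024719 = -0.017196/0.024719 = -0.6957.
Two-sided p-value ≈ 2·Φ(−0.696) = 0.4866, so at α = 0.1 we fail to reject H₀.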